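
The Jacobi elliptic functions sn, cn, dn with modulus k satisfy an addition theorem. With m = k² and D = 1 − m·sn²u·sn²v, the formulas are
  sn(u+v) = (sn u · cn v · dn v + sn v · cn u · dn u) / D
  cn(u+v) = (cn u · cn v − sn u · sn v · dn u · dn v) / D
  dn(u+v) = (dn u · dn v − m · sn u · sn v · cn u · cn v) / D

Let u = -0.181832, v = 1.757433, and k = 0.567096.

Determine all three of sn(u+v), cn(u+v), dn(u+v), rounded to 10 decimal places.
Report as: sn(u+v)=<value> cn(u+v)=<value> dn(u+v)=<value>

sn u = -0.1805169933797468, cn u = 0.983571865753152, dn u = 0.994746343507091
sn v = 0.9996804764942038, cn v = -0.02527735975772854, dn v = 0.8237764321162576
m = k² = 0.321597873216
D = 1 − m·sn²u·sn²v = 0.9895269838794851
sn(u+v) = (sn u·cn v·dn v + sn v·cn u·dn u)/D = 0.9818507798731924/0.9895269838794851 = 0.9922425521169744
cn(u+v) = (cn u·cn v − sn u·sn v·dn u·dn v)/D = 0.1230150311467446/0.9895269838794851 = 0.1243170051456895
dn(u+v) = (dn u·dn v − m·sn u·sn v·cn u·cn v)/D = 0.8180057135038288/0.9895269838794851 = 0.8266633723284641

sn(u+v)=0.9922425521 cn(u+v)=0.1243170051 dn(u+v)=0.8266633723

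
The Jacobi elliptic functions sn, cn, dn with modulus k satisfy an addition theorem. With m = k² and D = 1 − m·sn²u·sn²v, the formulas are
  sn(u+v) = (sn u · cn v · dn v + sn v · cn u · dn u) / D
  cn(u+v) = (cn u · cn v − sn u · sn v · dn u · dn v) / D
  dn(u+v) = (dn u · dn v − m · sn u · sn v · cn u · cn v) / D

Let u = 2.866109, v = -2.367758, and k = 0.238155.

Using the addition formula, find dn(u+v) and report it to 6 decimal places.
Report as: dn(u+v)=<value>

dn(u+v)=0.993527

sn u = 0.3157071047054117, cn u = -0.9488566930988716, dn u = 0.9971694345087181
sn v = -0.7279397702447493, cn v = -0.6856410802278563, dn v = 0.9848580836783895
m = k² = 0.056717804025
D = 1 − m·sn²u·sn²v = 0.9970044331697336
dn(u+v) = (dn u·dn v − m·sn u·sn v·cn u·cn v)/D = 0.9905503942662961/0.9970044331697336 = 0.9935265695028874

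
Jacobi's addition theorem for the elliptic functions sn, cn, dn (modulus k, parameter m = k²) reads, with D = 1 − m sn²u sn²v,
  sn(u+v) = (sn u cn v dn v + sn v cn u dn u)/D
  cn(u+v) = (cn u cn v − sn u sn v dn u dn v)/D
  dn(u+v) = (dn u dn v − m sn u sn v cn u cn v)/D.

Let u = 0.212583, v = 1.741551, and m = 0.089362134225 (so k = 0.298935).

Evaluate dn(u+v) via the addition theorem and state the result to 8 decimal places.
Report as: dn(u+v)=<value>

dn(u+v)=0.95920895

sn u = 0.2108468769321673, cn u = 0.9775191018532331, dn u = 0.9980116636209575
sn v = 0.9918577689120085, cn v = -0.1273505643838802, dn v = 0.9550325417095571
m = k² = 0.089362134225
D = 1 − m·sn²u·sn²v = 0.9960917109451582
dn(u+v) = (dn u·dn v − m·sn u·sn v·cn u·cn v)/D = 0.9554600791989655/0.9960917109451582 = 0.9592089450200939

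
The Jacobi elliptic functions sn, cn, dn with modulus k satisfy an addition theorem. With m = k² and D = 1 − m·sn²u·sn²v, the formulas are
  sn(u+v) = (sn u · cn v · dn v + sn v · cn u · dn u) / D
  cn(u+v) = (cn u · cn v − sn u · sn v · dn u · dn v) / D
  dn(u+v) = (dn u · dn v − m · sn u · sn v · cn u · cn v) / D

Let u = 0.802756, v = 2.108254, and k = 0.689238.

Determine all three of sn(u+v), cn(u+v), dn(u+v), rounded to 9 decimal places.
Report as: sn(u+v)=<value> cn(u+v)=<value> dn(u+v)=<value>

sn u = 0.694010739635644, cn u = 0.7199646472365059, dn u = 0.8781754998095782
sn v = 0.9800157282066669, cn v = -0.1989200152512472, dn v = 0.7373928911946509
m = k² = 0.475049020644
D = 1 − m·sn²u·sn²v = 0.7802459434309398
sn(u+v) = (sn u·cn v·dn v + sn v·cn u·dn u)/D = 0.5178211261994619/0.7802459434309398 = 0.6636639774408448
cn(u+v) = (cn u·cn v − sn u·sn v·dn u·dn v)/D = -0.5836480219292774/0.7802459434309398 = -0.7480308316155143
dn(u+v) = (dn u·dn v − m·sn u·sn v·cn u·cn v)/D = 0.6938333348196711/0.7802459434309398 = 0.8892495253082759

sn(u+v)=0.663663977 cn(u+v)=-0.748030832 dn(u+v)=0.889249525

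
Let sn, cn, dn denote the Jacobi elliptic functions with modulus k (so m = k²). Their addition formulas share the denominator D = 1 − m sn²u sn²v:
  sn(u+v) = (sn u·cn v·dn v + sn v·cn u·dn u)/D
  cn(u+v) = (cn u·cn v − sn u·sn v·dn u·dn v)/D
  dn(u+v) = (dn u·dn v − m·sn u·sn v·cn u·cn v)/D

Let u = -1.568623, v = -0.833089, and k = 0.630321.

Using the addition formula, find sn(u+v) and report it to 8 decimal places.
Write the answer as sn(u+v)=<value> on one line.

sn u = -0.9870385886836037, cn u = 0.1604830970833992, dn u = 0.7828971492048609
sn v = -0.7173537349727254, cn v = 0.6967091350920273, dn v = 0.8919352609202089
m = k² = 0.397304563041
D = 1 − m·sn²u·sn²v = 0.8008141219146127
sn(u+v) = (sn u·cn v·dn v + sn v·cn u·dn u)/D = -0.7034945564098117/0.8008141219146127 = -0.8784742141258371

sn(u+v)=-0.87847421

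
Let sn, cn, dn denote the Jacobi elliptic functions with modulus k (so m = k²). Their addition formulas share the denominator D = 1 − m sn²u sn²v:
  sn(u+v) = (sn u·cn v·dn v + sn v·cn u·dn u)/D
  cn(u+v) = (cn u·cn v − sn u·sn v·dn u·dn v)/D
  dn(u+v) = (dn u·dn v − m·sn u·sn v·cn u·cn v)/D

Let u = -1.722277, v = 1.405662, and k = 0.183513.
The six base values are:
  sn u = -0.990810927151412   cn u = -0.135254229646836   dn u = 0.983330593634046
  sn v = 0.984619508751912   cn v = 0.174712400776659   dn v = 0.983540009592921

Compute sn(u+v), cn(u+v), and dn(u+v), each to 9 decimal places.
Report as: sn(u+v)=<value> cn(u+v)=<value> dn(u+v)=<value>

sn(u+v)=-0.311185694 cn(u+v)=0.950349127 dn(u+v)=0.998368085

m = k² = 0.033677021169
D = 1 − m·sn²u·sn²v = 0.9679482226041318
sn(u+v) = (sn u·cn v·dn v + sn v·cn u·dn u)/D = -0.3012116393755735/0.9679482226041318 = -0.3111856939673953
cn(u+v) = (cn u·cn v − sn u·sn v·dn u·dn v)/D = 0.9198887486795223/0.9679482226041318 = 0.9503491273579571
dn(u+v) = (dn u·dn v − m·sn u·sn v·cn u·cn v)/D = 0.9663686137567404/0.9679482226041318 = 0.99836808538876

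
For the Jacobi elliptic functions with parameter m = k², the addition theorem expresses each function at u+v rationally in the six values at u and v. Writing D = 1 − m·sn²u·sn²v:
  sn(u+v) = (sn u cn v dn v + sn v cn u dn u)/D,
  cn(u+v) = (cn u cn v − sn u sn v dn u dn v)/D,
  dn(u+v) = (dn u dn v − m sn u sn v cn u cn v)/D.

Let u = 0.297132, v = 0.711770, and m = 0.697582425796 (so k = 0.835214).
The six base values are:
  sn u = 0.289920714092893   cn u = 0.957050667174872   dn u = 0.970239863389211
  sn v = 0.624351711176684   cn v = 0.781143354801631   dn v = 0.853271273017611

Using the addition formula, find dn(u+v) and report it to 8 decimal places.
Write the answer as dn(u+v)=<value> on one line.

m = k² = 0.697582425796
D = 1 − m·sn²u·sn²v = 0.9771433470070394
dn(u+v) = (dn u·dn v − m·sn u·sn v·cn u·cn v)/D = 0.733478289929753/0.9771433470070394 = 0.7506353005179586

dn(u+v)=0.75063530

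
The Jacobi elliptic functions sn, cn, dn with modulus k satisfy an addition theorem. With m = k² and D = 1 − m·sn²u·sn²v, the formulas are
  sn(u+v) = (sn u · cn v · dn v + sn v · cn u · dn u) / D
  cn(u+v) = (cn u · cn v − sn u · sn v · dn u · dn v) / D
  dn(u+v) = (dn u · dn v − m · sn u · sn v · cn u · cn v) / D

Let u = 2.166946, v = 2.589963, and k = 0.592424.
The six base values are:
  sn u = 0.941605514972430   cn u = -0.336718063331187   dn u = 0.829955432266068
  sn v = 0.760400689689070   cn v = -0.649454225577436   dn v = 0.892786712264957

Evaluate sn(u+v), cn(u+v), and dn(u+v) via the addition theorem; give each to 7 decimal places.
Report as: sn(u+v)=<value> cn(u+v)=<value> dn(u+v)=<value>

sn(u+v)=-0.9248748 cn(u+v)=-0.3802719 dn(u+v)=0.8365320

m = k² = 0.350966195776
D = 1 − m·sn²u·sn²v = 0.8200763389389036
sn(u+v) = (sn u·cn v·dn v + sn v·cn u·dn u)/D = -0.7584678992755429/0.8200763389389036 = -0.9248747503883896
cn(u+v) = (cn u·cn v − sn u·sn v·dn u·dn v)/D = -0.3118519640085348/0.8200763389389036 = -0.3802718712894947
dn(u+v) = (dn u·dn v − m·sn u·sn v·cn u·cn v)/D = 0.6860201387920644/0.8200763389389036 = 0.8365320473453795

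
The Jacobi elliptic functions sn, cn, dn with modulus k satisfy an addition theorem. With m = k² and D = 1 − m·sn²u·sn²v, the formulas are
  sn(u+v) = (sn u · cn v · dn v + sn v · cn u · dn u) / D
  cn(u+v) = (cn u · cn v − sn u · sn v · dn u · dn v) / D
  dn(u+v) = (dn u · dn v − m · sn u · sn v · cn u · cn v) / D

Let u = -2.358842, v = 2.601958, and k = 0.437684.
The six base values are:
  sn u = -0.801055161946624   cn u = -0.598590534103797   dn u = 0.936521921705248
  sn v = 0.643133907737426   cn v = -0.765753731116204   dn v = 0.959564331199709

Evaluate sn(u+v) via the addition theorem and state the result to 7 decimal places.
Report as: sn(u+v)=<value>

sn(u+v)=0.2402883

m = k² = 0.191567283856
D = 1 − m·sn²u·sn²v = 0.9491549120397821
sn(u+v) = (sn u·cn v·dn v + sn v·cn u·dn u)/D = 0.2280708279876892/0.9491549120397821 = 0.2402883081514622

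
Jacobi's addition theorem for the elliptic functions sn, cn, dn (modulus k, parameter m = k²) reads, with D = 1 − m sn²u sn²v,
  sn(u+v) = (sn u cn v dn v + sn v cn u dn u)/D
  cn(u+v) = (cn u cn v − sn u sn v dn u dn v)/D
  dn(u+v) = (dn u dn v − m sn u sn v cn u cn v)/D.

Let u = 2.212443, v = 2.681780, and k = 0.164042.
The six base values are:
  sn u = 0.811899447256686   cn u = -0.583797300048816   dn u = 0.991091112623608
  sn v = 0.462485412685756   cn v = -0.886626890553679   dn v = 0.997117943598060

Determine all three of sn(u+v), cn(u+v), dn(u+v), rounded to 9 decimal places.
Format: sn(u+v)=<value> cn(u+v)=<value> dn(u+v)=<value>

m = k² = 0.026909777764
D = 1 − m·sn²u·sn²v = 0.9962058833344654
sn(u+v) = (sn u·cn v·dn v + sn v·cn u·dn u)/D = -0.9853695844602239/0.9962058833344654 = -0.9891224303574973
cn(u+v) = (cn u·cn v − sn u·sn v·dn u·dn v)/D = 0.1465364937852965/0.9962058833344654 = 0.1470945878123252
dn(u+v) = (dn u·dn v − m·sn u·sn v·cn u·cn v)/D = 0.9830045913804973/0.9962058833344654 = 0.9867484300436159

sn(u+v)=-0.989122430 cn(u+v)=0.147094588 dn(u+v)=0.986748430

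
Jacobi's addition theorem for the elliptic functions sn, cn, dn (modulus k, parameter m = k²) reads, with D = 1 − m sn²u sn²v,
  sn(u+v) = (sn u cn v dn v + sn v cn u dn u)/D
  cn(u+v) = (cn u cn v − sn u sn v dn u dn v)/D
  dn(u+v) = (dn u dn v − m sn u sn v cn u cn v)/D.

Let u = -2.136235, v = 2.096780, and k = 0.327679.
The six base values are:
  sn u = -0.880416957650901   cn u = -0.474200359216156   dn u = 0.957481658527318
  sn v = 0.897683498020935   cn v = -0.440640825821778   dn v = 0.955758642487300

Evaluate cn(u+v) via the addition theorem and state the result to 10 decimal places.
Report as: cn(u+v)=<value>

cn(u+v)=0.9992217958

m = k² = 0.107373527041
D = 1 − m·sn²u·sn²v = 0.932931205506576
cn(u+v) = (cn u·cn v − sn u·sn v·dn u·dn v)/D = 0.9322051945186314/0.932931205506576 = 0.9992217957940956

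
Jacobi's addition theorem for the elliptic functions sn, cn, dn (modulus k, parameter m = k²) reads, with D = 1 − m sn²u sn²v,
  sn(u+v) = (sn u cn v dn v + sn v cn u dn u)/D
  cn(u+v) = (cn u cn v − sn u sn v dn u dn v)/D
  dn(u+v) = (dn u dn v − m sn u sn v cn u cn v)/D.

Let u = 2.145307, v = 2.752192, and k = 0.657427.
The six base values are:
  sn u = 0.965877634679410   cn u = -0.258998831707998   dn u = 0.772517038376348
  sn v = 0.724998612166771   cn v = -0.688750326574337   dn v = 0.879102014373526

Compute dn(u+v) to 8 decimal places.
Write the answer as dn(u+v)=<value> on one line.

m = k² = 0.432210260329
D = 1 − m·sn²u·sn²v = 0.7880596521816481
dn(u+v) = (dn u·dn v − m·sn u·sn v·cn u·cn v)/D = 0.6251312033978318/0.7880596521816481 = 0.793253660008137

dn(u+v)=0.79325366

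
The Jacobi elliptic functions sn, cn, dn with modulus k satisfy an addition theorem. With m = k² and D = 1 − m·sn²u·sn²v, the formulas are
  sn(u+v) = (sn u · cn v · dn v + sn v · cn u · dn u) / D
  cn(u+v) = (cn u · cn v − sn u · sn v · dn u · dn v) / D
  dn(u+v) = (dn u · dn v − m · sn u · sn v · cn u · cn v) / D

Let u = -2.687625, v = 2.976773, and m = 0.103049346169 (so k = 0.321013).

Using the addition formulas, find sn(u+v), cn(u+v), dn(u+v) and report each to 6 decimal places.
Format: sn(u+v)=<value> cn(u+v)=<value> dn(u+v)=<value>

sn u = -0.5119136060453182, cn u = -0.8590369374745644, dn u = 0.9864052655665611
sn v = 0.2479299993804734, cn v = -0.9687779494843999, dn v = 0.9968277837285815
m = k² = 0.103049346169
D = 1 − m·sn²u·sn²v = 0.9983400433570368
sn(u+v) = (sn u·cn v·dn v + sn v·cn u·dn u)/D = 0.2842718075465258/0.9983400433570368 = 0.2847444710227471
cn(u+v) = (cn u·cn v − sn u·sn v·dn u·dn v)/D = 0.9570122160162644/0.9983400433570368 = 0.9586034561913367
dn(u+v) = (dn u·dn v − m·sn u·sn v·cn u·cn v)/D = 0.9941606394568294/0.9983400433570368 = 0.9958136469352129

sn(u+v)=0.284744 cn(u+v)=0.958603 dn(u+v)=0.995814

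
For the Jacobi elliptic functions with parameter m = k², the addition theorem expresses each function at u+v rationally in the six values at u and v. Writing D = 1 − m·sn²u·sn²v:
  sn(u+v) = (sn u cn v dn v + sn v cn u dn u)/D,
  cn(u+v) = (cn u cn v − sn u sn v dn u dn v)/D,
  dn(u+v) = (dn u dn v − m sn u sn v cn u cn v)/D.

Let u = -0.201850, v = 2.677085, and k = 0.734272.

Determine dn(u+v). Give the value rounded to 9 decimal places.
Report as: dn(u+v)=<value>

sn u = -0.1997646935896509, cn u = 0.9798438994018552, dn u = 0.9891837554438413
sn v = 0.8452589748472554, cn v = -0.5343568708645626, dn v = 0.7840877374430828
m = k² = 0.539155369984
D = 1 − m·sn²u·sn²v = 0.9846279784877818
dn(u+v) = (dn u·dn v − m·sn u·sn v·cn u·cn v)/D = 0.7279406286328385/0.9846279784877818 = 0.7393052447593754

dn(u+v)=0.739305245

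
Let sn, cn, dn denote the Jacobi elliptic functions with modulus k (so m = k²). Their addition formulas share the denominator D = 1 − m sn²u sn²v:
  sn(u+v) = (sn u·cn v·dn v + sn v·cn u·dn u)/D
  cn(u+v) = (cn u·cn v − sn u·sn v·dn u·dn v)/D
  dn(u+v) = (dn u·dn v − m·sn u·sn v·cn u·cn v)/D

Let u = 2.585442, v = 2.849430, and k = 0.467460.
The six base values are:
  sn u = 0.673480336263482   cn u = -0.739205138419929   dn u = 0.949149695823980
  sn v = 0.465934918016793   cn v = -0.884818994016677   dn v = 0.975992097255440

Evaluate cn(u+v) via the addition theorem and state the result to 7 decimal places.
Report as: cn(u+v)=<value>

cn(u+v)=0.3713628

m = k² = 0.2185188516
D = 1 − m·sn²u·sn²v = 0.9784826260968866
cn(u+v) = (cn u·cn v − sn u·sn v·dn u·dn v)/D = 0.3633720102167312/0.9784826260968866 = 0.37136276161203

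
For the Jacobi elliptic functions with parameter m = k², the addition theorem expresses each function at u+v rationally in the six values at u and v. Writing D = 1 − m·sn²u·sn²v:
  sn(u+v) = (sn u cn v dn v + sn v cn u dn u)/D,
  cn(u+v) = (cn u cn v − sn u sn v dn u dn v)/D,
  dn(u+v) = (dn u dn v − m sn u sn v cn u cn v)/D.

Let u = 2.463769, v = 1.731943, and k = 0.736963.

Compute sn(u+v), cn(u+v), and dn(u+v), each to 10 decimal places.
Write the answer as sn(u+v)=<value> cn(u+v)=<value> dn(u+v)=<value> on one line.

sn(u+v)=-0.3938340628 cn(u+v)=-0.9191815550 dn(u+v)=0.9569535438

sn u = 0.9220914471759958, cn u = -0.3869720442679002, dn u = 0.7336317164300093
sn v = 0.9940943100730741, cn v = 0.1085195958356779, dn v = 0.6806478719312915
m = k² = 0.543114463369
D = 1 − m·sn²u·sn²v = 0.5436537018087672
sn(u+v) = (sn u·cn v·dn v + sn v·cn u·dn u)/D = -0.2141093461158926/0.5436537018087672 = -0.3938340627563806
cn(u+v) = (cn u·cn v − sn u·sn v·dn u·dn v)/D = -0.499716454998433/0.5436537018087672 = -0.9191815549785599
dn(u+v) = (dn u·dn v − m·sn u·sn v·cn u·cn v)/D = 0.5202513365677422/0.5436537018087672 = 0.9569535438401983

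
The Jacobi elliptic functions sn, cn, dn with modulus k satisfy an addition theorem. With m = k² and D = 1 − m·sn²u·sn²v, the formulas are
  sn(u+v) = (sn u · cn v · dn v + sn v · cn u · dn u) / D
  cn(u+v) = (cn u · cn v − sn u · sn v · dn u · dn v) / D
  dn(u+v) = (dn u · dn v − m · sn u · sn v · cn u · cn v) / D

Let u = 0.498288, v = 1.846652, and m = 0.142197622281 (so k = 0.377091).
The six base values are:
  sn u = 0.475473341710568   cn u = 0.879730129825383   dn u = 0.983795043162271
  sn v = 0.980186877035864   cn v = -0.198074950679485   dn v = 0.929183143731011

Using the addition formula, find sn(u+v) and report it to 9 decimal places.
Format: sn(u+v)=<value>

m = k² = 0.142197622281
D = 1 − m·sn²u·sn²v = 0.9691139445393619
sn(u+v) = (sn u·cn v·dn v + sn v·cn u·dn u)/D = 0.7608165228644041/0.9691139445393619 = 0.7850640548011456

sn(u+v)=0.785064055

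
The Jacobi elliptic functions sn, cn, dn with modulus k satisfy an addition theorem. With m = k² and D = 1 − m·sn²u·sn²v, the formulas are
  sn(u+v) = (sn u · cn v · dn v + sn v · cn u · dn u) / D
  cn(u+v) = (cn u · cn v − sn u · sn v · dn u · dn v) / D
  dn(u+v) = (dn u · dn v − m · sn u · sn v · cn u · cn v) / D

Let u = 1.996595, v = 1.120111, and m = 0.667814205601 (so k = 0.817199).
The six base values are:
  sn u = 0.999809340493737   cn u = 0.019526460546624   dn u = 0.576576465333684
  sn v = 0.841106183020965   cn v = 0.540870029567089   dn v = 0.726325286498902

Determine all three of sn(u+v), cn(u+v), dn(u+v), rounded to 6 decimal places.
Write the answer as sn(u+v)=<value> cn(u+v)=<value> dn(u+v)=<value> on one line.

m = k² = 0.667814205601
D = 1 − m·sn²u·sn²v = 0.5277285594028648
sn(u+v) = (sn u·cn v·dn v + sn v·cn u·dn u)/D = 0.4022422710034488/0.5277285594028648 = 0.762214331281585
cn(u+v) = (cn u·cn v − sn u·sn v·dn u·dn v)/D = -0.341611750130775/0.5277285594028648 = -0.6473247354990895
dn(u+v) = (dn u·dn v − m·sn u·sn v·cn u·cn v)/D = 0.412850899899379/0.5277285594028648 = 0.7823167659649268

sn(u+v)=0.762214 cn(u+v)=-0.647325 dn(u+v)=0.782317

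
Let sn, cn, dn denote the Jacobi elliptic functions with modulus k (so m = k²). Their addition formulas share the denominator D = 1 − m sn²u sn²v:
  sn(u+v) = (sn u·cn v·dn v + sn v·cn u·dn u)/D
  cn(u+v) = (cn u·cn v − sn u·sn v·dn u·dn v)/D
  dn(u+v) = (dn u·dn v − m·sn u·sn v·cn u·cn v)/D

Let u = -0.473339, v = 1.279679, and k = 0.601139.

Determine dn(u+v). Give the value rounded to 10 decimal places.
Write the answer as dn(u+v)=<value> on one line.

sn u = -0.4504346197289166, cn u = 0.8928094160287885, dn u = 0.9626429972207108
sn v = 0.9278840082397374, cn v = 0.3728689679404266, dn v = 0.8299839559860957
m = k² = 0.361368097321
D = 1 − m·sn²u·sn²v = 0.9368750984912736
dn(u+v) = (dn u·dn v − m·sn u·sn v·cn u·cn v)/D = 0.849257663573091/0.9368750984912736 = 0.9064790652891937

dn(u+v)=0.9064790653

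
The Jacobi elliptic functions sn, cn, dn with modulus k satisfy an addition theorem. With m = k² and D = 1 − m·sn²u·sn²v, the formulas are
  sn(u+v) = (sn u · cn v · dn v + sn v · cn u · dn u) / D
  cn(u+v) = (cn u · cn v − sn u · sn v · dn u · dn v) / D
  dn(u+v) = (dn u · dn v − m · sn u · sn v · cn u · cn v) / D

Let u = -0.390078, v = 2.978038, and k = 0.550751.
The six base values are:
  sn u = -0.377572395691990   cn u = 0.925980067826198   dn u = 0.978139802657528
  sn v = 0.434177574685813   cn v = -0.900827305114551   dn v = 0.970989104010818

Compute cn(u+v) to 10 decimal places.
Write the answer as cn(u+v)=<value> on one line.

m = k² = 0.303326664001
D = 1 − m·sn²u·sn²v = 0.9918483441437445
cn(u+v) = (cn u·cn v − sn u·sn v·dn u·dn v)/D = -0.6784501727939299/0.9918483441437445 = -0.6840261183070593

cn(u+v)=-0.6840261183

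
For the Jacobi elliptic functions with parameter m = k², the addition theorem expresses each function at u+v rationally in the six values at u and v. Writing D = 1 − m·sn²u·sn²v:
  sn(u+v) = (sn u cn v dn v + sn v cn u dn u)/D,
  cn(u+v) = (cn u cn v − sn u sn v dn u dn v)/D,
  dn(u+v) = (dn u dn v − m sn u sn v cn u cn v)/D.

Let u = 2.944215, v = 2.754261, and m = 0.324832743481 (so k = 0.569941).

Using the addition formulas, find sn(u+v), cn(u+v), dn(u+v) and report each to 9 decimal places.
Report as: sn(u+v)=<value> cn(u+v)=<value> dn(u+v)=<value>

sn(u+v)=-0.910297899 cn(u+v)=0.413953785 dn(u+v)=0.854885875

sn u = 0.4849259767512623, cn u = -0.8745551995568, dn u = 0.961048666798149
sn v = 0.6335932609603924, cn v = -0.7736663232076061, dn v = 0.9325229256799016
m = k² = 0.324832743481
D = 1 − m·sn²u·sn²v = 0.969335788811896
sn(u+v) = (sn u·cn v·dn v + sn v·cn u·dn u)/D = -0.8823843316275666/0.969335788811896 = -0.9102978986354102
cn(u+v) = (cn u·cn v − sn u·sn v·dn u·dn v)/D = 0.4012602182745669/0.969335788811896 = 0.4139537845460004
dn(u+v) = (dn u·dn v − m·sn u·sn v·cn u·cn v)/D = 0.828671474362352/0.969335788811896 = 0.8548858753869444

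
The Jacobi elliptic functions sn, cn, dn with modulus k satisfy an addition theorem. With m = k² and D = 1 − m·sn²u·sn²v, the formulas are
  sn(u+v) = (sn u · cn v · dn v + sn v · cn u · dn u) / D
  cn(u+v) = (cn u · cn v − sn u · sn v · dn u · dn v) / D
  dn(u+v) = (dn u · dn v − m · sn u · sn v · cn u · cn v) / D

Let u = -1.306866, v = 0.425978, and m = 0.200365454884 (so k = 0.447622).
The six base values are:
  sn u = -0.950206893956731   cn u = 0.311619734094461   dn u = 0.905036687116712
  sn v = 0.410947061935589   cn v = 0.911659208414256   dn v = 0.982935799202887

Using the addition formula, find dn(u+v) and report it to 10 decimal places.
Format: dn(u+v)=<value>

dn(u+v)=0.9405554144

m = k² = 0.200365454884
D = 1 − m·sn²u·sn²v = 0.9694486109752147
dn(u+v) = (dn u·dn v − m·sn u·sn v·cn u·cn v)/D = 0.9118201400066928/0.9694486109752147 = 0.9405554143704939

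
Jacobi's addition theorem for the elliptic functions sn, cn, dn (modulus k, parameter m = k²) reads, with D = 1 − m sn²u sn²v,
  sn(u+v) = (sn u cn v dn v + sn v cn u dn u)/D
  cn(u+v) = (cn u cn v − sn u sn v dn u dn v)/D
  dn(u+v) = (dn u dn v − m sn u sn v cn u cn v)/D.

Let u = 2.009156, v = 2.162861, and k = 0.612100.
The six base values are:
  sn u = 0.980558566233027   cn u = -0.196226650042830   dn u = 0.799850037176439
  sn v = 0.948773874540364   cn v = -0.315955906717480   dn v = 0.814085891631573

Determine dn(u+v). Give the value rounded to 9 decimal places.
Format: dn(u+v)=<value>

dn(u+v)=0.931649328

m = k² = 0.37466641
D = 1 − m·sn²u·sn²v = 0.6757221611368003
dn(u+v) = (dn u·dn v − m·sn u·sn v·cn u·cn v)/D = 0.6295360974577412/0.6757221611368003 = 0.9316493281774893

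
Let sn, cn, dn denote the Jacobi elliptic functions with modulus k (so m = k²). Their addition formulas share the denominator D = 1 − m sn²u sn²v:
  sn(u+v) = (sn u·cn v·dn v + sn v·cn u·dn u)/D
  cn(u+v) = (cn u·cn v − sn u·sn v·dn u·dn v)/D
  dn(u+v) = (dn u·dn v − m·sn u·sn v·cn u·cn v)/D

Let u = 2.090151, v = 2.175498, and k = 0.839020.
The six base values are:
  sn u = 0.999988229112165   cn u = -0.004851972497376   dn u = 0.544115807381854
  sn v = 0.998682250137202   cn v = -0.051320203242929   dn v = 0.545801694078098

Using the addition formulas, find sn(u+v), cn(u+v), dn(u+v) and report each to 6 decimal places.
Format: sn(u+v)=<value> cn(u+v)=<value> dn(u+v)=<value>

m = k² = 0.7039545604
D = 1 − m·sn²u·sn²v = 0.2979160178539637
sn(u+v) = (sn u·cn v·dn v + sn v·cn u·dn u)/D = -0.03064688018729169/0.2979160178539637 = -0.1028708708180792
cn(u+v) = (cn u·cn v − sn u·sn v·dn u·dn v)/D = -0.2963354896544607/0.2979160178539637 = -0.9946947189651356
dn(u+v) = (dn u·dn v − m·sn u·sn v·cn u·cn v)/D = 0.2968042748370471/0.2979160178539637 = 0.9962682670608818

sn(u+v)=-0.102871 cn(u+v)=-0.994695 dn(u+v)=0.996268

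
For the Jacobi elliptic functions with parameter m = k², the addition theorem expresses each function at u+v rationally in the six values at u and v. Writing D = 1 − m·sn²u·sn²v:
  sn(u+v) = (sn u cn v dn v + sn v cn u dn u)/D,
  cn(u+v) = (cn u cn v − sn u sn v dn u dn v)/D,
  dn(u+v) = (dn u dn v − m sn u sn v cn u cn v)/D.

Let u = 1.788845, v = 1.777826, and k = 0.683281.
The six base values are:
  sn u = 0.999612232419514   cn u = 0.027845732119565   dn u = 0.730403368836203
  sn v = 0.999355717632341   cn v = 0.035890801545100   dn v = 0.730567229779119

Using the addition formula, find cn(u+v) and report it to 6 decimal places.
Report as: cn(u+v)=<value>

cn(u+v)=-0.996197

m = k² = 0.466872924961
D = 1 − m·sn²u·sn²v = 0.5340900170772967
cn(u+v) = (cn u·cn v − sn u·sn v·dn u·dn v)/D = -0.5320587825600006/0.5340900170772967 = -0.9961968311476563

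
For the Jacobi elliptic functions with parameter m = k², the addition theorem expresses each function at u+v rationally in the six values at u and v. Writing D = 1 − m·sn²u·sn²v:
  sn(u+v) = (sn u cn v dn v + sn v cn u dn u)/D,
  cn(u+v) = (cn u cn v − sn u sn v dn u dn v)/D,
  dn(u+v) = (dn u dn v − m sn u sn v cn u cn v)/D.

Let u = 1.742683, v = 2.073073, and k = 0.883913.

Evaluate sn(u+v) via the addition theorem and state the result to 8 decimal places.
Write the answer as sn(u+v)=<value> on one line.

sn u = 0.9740856251565019, cn u = 0.2261795633196486, dn u = 0.5085931939107612
sn v = 0.9977328451265659, cn v = 0.06729910664821689, dn v = 0.4714196206004539
m = k² = 0.781302191569
D = 1 − m·sn²u·sn²v = 0.2620246597277213
sn(u+v) = (sn u·cn v·dn v + sn v·cn u·dn u)/D = 0.1456765447776464/0.2620246597277213 = 0.5559650184414851

sn(u+v)=0.55596502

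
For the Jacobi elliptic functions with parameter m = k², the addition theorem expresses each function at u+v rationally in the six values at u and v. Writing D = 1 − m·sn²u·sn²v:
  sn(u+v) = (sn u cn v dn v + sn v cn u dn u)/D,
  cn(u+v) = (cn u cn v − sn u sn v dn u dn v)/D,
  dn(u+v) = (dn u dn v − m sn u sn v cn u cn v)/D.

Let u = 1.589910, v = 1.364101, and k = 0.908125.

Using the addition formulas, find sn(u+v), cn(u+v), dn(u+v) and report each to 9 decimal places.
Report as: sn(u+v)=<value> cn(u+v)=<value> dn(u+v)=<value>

sn u = 0.947091662837524, cn u = 0.3209632100158112, dn u = 0.5101632032154673
sn v = 0.9008968989435629, cn v = 0.4340331525055106, dn v = 0.5750375795008679
m = k² = 0.824691015625
D = 1 − m·sn²u·sn²v = 0.3996210258488434
sn(u+v) = (sn u·cn v·dn v + sn v·cn u·dn u)/D = 0.3838963452327033/0.3996210258488434 = 0.960651017841869
cn(u+v) = (cn u·cn v − sn u·sn v·dn u·dn v)/D = -0.1109980198807848/0.3996210258488434 = -0.2777582076543935
dn(u+v) = (dn u·dn v − m·sn u·sn v·cn u·cn v)/D = 0.195338086667778/0.3996210258488434 = 0.488808330975219

sn(u+v)=0.960651018 cn(u+v)=-0.277758208 dn(u+v)=0.488808331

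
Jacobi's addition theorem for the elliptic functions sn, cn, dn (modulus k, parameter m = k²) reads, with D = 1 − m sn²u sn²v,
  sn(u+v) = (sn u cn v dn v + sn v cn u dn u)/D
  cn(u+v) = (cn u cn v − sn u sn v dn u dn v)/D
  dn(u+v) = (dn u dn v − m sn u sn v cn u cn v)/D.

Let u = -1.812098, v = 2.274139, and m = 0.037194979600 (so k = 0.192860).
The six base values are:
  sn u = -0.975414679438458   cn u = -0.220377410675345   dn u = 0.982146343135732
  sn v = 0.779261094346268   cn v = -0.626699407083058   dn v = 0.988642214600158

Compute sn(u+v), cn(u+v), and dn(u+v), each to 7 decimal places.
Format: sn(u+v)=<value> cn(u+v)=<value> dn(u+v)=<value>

sn(u+v)=0.4452517 cn(u+v)=0.8954055 dn(u+v)=0.9963062

m = k² = 0.0371949796
D = 1 − m·sn²u·sn²v = 0.978510372509629
sn(u+v) = (sn u·cn v·dn v + sn v·cn u·dn u)/D = 0.4356833739841112/0.978510372509629 = 0.4452516664352722
cn(u+v) = (cn u·cn v − sn u·sn v·dn u·dn v)/D = 0.876163538811536/0.978510372509629 = 0.895405468788645
dn(u+v) = (dn u·dn v − m·sn u·sn v·cn u·cn v)/D = 0.9748959934235297/0.978510372509629 = 0.9963062434618559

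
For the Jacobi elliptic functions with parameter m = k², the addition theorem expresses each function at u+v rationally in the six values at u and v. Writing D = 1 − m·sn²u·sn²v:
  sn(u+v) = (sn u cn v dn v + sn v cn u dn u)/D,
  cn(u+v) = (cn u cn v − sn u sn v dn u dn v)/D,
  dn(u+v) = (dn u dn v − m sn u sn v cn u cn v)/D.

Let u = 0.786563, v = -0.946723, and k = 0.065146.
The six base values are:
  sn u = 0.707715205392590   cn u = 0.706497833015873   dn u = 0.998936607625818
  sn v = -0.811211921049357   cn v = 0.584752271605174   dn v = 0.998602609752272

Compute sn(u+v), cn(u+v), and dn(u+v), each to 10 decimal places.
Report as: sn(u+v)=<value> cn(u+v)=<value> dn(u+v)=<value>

sn(u+v)=-0.1594733069 cn(u+v)=0.9872022409 dn(u+v)=0.9999460324

m = k² = 0.004244001316
D = 1 − m·sn²u·sn²v = 0.9986011820025002
sn(u+v) = (sn u·cn v·dn v + sn v·cn u·dn u)/D = -0.1592502327560536/0.9986011820025002 = -0.1594733068878491
cn(u+v) = (cn u·cn v − sn u·sn v·dn u·dn v)/D = 0.9858213246141176/0.9986011820025002 = 0.9872022408758268
dn(u+v) = (dn u·dn v − m·sn u·sn v·cn u·cn v)/D = 0.998547289877423/0.9986011820025002 = 0.9999460323840503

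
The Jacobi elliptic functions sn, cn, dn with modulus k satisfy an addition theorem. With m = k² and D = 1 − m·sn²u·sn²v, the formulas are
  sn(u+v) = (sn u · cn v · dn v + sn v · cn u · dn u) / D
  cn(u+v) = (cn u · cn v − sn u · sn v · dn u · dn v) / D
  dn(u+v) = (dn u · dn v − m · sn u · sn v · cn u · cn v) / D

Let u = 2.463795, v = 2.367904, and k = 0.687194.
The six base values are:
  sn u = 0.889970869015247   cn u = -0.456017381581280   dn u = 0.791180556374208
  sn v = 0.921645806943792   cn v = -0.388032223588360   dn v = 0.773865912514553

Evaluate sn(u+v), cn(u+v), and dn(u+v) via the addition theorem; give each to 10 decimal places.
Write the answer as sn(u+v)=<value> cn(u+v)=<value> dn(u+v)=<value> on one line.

sn(u+v)=-0.8790575436 cn(u+v)=-0.4767156753 dn(u+v)=0.7969213544

m = k² = 0.472235593636
D = 1 − m·sn²u·sn²v = 0.6822844992773699
sn(u+v) = (sn u·cn v·dn v + sn v·cn u·dn u)/D = -0.5997673359515453/0.6822844992773699 = -0.879057543571309
cn(u+v) = (cn u·cn v − sn u·sn v·dn u·dn v)/D = -0.3252557158294955/0.6822844992773699 = -0.4767156753143075
dn(u+v) = (dn u·dn v − m·sn u·sn v·cn u·cn v)/D = 0.5437270872192572/0.6822844992773699 = 0.7969213543545787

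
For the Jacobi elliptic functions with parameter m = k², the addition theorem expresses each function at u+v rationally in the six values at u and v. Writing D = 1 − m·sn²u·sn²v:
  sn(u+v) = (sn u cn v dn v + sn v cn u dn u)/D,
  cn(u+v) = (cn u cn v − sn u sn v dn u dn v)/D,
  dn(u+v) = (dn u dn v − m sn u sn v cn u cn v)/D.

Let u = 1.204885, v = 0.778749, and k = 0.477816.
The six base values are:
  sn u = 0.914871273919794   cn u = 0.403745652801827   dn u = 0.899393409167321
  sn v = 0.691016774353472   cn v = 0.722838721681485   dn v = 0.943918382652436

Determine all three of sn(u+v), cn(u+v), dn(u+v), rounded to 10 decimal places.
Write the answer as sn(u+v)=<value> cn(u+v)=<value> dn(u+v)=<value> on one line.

m = k² = 0.228308129856
D = 1 − m·sn²u·sn²v = 0.9087530116482926
sn(u+v) = (sn u·cn v·dn v + sn v·cn u·dn u)/D = 0.8751436438055061/0.9087530116482926 = 0.9630159488750129
cn(u+v) = (cn u·cn v − sn u·sn v·dn u·dn v)/D = -0.2448584057913127/0.9087530116482926 = -0.2694443953997902
dn(u+v) = (dn u·dn v − m·sn u·sn v·cn u·cn v)/D = 0.8068309787142443/0.9087530116482926 = 0.8878440768529806

sn(u+v)=0.9630159489 cn(u+v)=-0.2694443954 dn(u+v)=0.8878440769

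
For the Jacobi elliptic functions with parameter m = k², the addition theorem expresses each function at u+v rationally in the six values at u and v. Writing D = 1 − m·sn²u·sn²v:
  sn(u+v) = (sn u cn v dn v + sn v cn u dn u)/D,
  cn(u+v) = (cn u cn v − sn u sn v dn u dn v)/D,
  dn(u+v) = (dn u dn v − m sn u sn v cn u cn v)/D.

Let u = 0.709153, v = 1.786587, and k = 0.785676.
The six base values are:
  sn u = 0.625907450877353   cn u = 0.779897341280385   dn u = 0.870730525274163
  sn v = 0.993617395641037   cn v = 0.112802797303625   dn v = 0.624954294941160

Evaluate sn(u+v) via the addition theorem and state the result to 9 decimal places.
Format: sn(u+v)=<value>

sn(u+v)=0.944330521

m = k² = 0.617286776976
D = 1 − m·sn²u·sn²v = 0.7612487855199792
sn(u+v) = (sn u·cn v·dn v + sn v·cn u·dn u)/D = 0.7188704625788217/0.7612487855199792 = 0.9443305214441683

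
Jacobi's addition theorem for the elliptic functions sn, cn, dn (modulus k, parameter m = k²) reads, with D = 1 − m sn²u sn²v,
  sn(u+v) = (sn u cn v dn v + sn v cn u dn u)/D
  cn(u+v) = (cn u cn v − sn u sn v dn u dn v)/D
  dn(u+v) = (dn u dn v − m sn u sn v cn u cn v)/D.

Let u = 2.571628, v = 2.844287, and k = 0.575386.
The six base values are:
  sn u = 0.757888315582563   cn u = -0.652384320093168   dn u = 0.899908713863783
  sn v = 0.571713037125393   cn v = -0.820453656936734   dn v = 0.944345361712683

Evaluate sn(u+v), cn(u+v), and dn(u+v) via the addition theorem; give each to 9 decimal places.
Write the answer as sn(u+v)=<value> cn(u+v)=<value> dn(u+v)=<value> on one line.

sn(u+v)=-0.984013031 cn(u+v)=0.178096475 dn(u+v)=0.824276602

m = k² = 0.331069048996
D = 1 − m·sn²u·sn²v = 0.9378436940030791
sn(u+v) = (sn u·cn v·dn v + sn v·cn u·dn u)/D = -0.9228504160831225/0.9378436940030791 = -0.984013031152388
cn(u+v) = (cn u·cn v − sn u·sn v·dn u·dn v)/D = 0.1670266563053597/0.9378436940030791 = 0.1780964753224766
dn(u+v) = (dn u·dn v − m·sn u·sn v·cn u·cn v)/D = 0.773042613224179/0.9378436940030791 = 0.8242766019191691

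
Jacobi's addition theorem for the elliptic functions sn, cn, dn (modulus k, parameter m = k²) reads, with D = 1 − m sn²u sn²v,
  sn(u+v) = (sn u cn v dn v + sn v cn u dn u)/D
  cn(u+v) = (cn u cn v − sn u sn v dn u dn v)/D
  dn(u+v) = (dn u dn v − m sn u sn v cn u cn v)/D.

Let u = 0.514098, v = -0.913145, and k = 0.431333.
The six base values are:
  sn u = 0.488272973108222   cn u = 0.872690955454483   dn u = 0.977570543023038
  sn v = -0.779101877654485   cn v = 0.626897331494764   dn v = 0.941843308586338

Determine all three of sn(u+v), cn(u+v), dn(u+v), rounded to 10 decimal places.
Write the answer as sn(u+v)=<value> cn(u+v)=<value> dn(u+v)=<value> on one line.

m = k² = 0.186048156889
D = 1 − m·sn²u·sn²v = 0.973076020838294
sn(u+v) = (sn u·cn v·dn v + sn v·cn u·dn u)/D = -0.3763696004104801/0.973076020838294 = -0.3867833471903274
cn(u+v) = (cn u·cn v − sn u·sn v·dn u·dn v)/D = 0.8973421121385887/0.973076020838294 = 0.9221706145482227
dn(u+v) = (dn u·dn v − m·sn u·sn v·cn u·cn v)/D = 0.9594386184398788/0.973076020838294 = 0.9859852651731498

sn(u+v)=-0.3867833472 cn(u+v)=0.9221706145 dn(u+v)=0.9859852652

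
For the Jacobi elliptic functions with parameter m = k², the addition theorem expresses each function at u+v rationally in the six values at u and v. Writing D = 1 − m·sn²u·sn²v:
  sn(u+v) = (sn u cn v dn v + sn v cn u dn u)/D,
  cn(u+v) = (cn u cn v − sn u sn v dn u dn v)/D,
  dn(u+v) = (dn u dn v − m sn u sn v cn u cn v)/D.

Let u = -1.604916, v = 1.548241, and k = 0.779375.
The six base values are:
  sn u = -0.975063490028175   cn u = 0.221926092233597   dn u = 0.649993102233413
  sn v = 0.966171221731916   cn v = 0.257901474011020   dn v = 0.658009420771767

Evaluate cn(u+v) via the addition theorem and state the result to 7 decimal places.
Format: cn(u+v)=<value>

cn(u+v)=0.9983954

m = k² = 0.607425390625
D = 1 − m·sn²u·sn²v = 0.4609029852244222
cn(u+v) = (cn u·cn v − sn u·sn v·dn u·dn v)/D = 0.4601634410474989/0.4609029852244222 = 0.9983954450271932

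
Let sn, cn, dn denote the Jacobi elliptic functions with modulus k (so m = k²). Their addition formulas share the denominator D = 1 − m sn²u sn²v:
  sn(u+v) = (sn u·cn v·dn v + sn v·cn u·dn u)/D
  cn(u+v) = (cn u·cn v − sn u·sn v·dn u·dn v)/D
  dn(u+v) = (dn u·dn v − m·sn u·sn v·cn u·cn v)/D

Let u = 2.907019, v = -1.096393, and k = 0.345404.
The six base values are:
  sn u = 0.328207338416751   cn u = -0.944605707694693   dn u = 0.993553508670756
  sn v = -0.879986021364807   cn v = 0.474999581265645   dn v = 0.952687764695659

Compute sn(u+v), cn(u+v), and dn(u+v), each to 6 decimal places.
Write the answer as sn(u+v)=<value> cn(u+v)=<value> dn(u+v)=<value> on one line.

m = k² = 0.119303923216
D = 1 − m·sn²u·sn²v = 0.9900481723373919
sn(u+v) = (sn u·cn v·dn v + sn v·cn u·dn u)/D = 0.9744036871676046/0.9900481723373919 = 0.9841982586232623
cn(u+v) = (cn u·cn v − sn u·sn v·dn u·dn v)/D = -0.1753078377677022/0.9900481723373919 = -0.1770700079712487
dn(u+v) = (dn u·dn v − m·sn u·sn v·cn u·cn v)/D = 0.9310858053455424/0.9900481723373919 = 0.9404449514283269

sn(u+v)=0.984198 cn(u+v)=-0.177070 dn(u+v)=0.940445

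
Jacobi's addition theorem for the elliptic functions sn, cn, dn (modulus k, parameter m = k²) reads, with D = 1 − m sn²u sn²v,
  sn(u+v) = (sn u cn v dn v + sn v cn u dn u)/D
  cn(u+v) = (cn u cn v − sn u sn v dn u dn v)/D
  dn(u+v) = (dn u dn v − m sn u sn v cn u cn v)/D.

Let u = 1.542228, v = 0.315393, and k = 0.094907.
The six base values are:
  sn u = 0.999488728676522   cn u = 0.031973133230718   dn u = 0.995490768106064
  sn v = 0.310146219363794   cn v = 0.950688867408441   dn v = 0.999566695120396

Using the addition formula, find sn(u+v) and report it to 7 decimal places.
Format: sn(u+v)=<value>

m = k² = 0.009007338649
D = 1 − m·sn²u·sn²v = 0.9991344637208809
sn(u+v) = (sn u·cn v·dn v + sn v·cn u·dn u)/D = 0.9596627112271999/0.9991344637208809 = 0.9604940536765351

sn(u+v)=0.9604941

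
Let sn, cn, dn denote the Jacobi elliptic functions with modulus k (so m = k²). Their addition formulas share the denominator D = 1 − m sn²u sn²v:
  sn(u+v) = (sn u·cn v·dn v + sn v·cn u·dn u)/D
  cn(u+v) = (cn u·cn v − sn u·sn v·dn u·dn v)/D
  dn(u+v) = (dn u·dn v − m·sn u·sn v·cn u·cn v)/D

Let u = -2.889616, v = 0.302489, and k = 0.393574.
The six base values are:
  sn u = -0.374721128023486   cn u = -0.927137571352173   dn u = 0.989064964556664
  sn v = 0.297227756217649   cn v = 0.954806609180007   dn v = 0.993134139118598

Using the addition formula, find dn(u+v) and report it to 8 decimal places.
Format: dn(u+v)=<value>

dn(u+v)=0.96886339

m = k² = 0.154900493476
D = 1 − m·sn²u·sn²v = 0.9980784668165433
dn(u+v) = (dn u·dn v − m·sn u·sn v·cn u·cn v)/D = 0.9670016888384283/0.9980784668165433 = 0.9688633919963857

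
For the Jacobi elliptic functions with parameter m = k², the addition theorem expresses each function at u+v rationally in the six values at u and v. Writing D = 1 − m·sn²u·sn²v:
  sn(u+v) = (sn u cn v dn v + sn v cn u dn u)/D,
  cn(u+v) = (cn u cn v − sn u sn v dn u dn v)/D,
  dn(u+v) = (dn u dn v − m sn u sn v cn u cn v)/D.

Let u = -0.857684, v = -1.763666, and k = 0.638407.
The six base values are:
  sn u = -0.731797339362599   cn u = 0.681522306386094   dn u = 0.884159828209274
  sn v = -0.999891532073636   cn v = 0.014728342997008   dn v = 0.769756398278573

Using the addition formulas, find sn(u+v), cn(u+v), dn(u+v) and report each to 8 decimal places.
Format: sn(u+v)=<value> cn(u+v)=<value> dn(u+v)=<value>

m = k² = 0.407563497649
D = 1 − m·sn²u·sn²v = 0.7817859479736755
sn(u+v) = (sn u·cn v·dn v + sn v·cn u·dn u)/D = -0.6108058446421785/0.7817859479736755 = -0.781295501953363
cn(u+v) = (cn u·cn v − sn u·sn v·dn u·dn v)/D = -0.4879605400030349/0.7817859479736755 = -0.6241613081787773
dn(u+v) = (dn u·dn v − m·sn u·sn v·cn u·cn v)/D = 0.6775942282942736/0.7817859479736755 = 0.8667260265428686

sn(u+v)=-0.78129550 cn(u+v)=-0.62416131 dn(u+v)=0.86672603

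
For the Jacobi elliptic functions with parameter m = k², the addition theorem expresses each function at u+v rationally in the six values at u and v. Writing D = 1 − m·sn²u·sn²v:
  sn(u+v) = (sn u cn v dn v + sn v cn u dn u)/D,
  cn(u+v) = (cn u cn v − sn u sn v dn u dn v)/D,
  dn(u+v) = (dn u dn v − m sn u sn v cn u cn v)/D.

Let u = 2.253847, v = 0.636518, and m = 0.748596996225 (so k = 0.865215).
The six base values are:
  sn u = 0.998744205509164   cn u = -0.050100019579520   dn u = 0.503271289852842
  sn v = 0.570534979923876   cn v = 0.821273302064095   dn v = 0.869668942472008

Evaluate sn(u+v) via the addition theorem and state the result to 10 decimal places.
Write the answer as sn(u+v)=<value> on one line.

m = k² = 0.748596996225
D = 1 − m·sn²u·sn²v = 0.7569356990007546
sn(u+v) = (sn u·cn v·dn v + sn v·cn u·dn u)/D = 0.6989535378260912/0.7569356990007546 = 0.9233988286571677

sn(u+v)=0.9233988287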